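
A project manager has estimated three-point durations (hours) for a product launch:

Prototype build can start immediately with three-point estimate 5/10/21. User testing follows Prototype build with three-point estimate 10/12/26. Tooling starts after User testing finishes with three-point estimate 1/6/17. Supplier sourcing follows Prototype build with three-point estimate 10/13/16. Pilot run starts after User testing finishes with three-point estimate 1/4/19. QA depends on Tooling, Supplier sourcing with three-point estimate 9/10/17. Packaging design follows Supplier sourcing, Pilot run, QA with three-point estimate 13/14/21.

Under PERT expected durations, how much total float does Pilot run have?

12 hours

te_Prototype build = (5 + 4·10 + 21)/6 = 66/6 = 11
te_User testing = (10 + 4·12 + 26)/6 = 84/6 = 14
te_Tooling = (1 + 4·6 + 17)/6 = 42/6 = 7
te_Supplier sourcing = (10 + 4·13 + 16)/6 = 78/6 = 13
te_Pilot run = (1 + 4·4 + 19)/6 = 36/6 = 6
te_QA = (9 + 4·10 + 17)/6 = 66/6 = 11
te_Packaging design = (13 + 4·14 + 21)/6 = 90/6 = 15

Forward pass:
ES_Prototype build = 0; EF_Prototype build = 11
ES_User testing = 11; EF_User testing = 11+14 = 25
ES_Tooling = 25; EF_Tooling = 25+7 = 32
ES_Supplier sourcing = 11; EF_Supplier sourcing = 11+13 = 24
ES_Pilot run = 25; EF_Pilot run = 25+6 = 31
ES_QA = max(EF_Tooling=32, EF_Supplier sourcing=24) = 32; EF_QA = 32+11 = 43
ES_Packaging design = max(EF_Supplier sourcing=24, EF_Pilot run=31, EF_QA=43) = 43; EF_Packaging design = 43+15 = 58
Expected project duration μ = 58 hours. Critical path: Prototype build → User testing → Tooling → QA → Packaging design.

Backward pass:
LF_Packaging design = 58; LS_Packaging design = 58−15 = 43
LF_QA = LS_Packaging design = 43; LS_QA = 43−11 = 32
LF_Pilot run = LS_Packaging design = 43; LS_Pilot run = 43−6 = 37
LF_Supplier sourcing = min(LS_QA=32, LS_Packaging design=43) = 32; LS_Supplier sourcing = 32−13 = 19
LF_Tooling = LS_QA = 32; LS_Tooling = 32−7 = 25
LF_User testing = min(LS_Tooling=25, LS_Pilot run=37) = 25; LS_User testing = 25−14 = 11
LF_Prototype build = min(LS_User testing=11, LS_Supplier sourcing=19) = 11; LS_Prototype build = 11−11 = 0
Slack_Pilot run = LS_Pilot run − ES_Pilot run = 37 − 25 = 12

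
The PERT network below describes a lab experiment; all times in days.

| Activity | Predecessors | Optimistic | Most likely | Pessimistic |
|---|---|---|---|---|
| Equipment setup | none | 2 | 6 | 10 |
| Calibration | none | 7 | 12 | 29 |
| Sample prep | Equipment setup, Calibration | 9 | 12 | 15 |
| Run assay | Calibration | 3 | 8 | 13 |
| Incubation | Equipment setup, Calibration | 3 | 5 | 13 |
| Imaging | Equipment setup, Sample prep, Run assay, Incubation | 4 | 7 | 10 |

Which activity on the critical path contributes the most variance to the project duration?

te_Equipment setup = (2 + 4·6 + 10)/6 = 36/6 = 6; σ²_Equipment setup = ((10−2)/6)² = 1.778
te_Calibration = (7 + 4·12 + 29)/6 = 84/6 = 14; σ²_Calibration = ((29−7)/6)² = 13.444
te_Sample prep = (9 + 4·12 + 15)/6 = 72/6 = 12; σ²_Sample prep = ((15−9)/6)² = 1.000
te_Run assay = (3 + 4·8 + 13)/6 = 48/6 = 8; σ²_Run assay = ((13−3)/6)² = 2.778
te_Incubation = (3 + 4·5 + 13)/6 = 36/6 = 6; σ²_Incubation = ((13−3)/6)² = 2.778
te_Imaging = (4 + 4·7 + 10)/6 = 42/6 = 7; σ²_Imaging = ((10−4)/6)² = 1.000

Forward pass:
ES_Equipment setup = 0; EF_Equipment setup = 6
ES_Calibration = 0; EF_Calibration = 14
ES_Sample prep = max(EF_Equipment setup=6, EF_Calibration=14) = 14; EF_Sample prep = 14+12 = 26
ES_Run assay = 14; EF_Run assay = 14+8 = 22
ES_Incubation = max(EF_Equipment setup=6, EF_Calibration=14) = 14; EF_Incubation = 14+6 = 20
ES_Imaging = max(EF_Equipment setup=6, EF_Sample prep=26, EF_Run assay=22, EF_Incubation=20) = 26; EF_Imaging = 26+7 = 33
Expected project duration μ = 33 days. Critical path: Calibration → Sample prep → Imaging.

Variances on critical path: σ²_Calibration=13.444, σ²_Sample prep=1.000, σ²_Imaging=1.000.
Largest is σ²_Calibration = 13.444.

Calibration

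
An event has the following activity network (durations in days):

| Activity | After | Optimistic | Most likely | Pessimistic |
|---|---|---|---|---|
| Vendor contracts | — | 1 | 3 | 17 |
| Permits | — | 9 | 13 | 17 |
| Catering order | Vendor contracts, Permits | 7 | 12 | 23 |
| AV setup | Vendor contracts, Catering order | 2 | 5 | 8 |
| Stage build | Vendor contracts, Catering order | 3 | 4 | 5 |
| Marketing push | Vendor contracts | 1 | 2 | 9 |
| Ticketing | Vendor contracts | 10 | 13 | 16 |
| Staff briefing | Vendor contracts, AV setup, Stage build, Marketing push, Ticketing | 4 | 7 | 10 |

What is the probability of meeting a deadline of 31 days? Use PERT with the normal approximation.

0.017

te_Vendor contracts = (1 + 4·3 + 17)/6 = 30/6 = 5; σ²_Vendor contracts = ((17−1)/6)² = 7.111
te_Permits = (9 + 4·13 + 17)/6 = 78/6 = 13; σ²_Permits = ((17−9)/6)² = 1.778
te_Catering order = (7 + 4·12 + 23)/6 = 78/6 = 13; σ²_Catering order = ((23−7)/6)² = 7.111
te_AV setup = (2 + 4·5 + 8)/6 = 30/6 = 5; σ²_AV setup = ((8−2)/6)² = 1.000
te_Stage build = (3 + 4·4 + 5)/6 = 24/6 = 4; σ²_Stage build = ((5−3)/6)² = 0.111
te_Marketing push = (1 + 4·2 + 9)/6 = 18/6 = 3; σ²_Marketing push = ((9−1)/6)² = 1.778
te_Ticketing = (10 + 4·13 + 16)/6 = 78/6 = 13; σ²_Ticketing = ((16−10)/6)² = 1.000
te_Staff briefing = (4 + 4·7 + 10)/6 = 42/6 = 7; σ²_Staff briefing = ((10−4)/6)² = 1.000

Forward pass:
ES_Vendor contracts = 0; EF_Vendor contracts = 5
ES_Permits = 0; EF_Permits = 13
ES_Catering order = max(EF_Vendor contracts=5, EF_Permits=13) = 13; EF_Catering order = 13+13 = 26
ES_AV setup = max(EF_Vendor contracts=5, EF_Catering order=26) = 26; EF_AV setup = 26+5 = 31
ES_Stage build = max(EF_Vendor contracts=5, EF_Catering order=26) = 26; EF_Stage build = 26+4 = 30
ES_Marketing push = 5; EF_Marketing push = 5+3 = 8
ES_Ticketing = 5; EF_Ticketing = 5+13 = 18
ES_Staff briefing = max(EF_Vendor contracts=5, EF_AV setup=31, EF_Stage build=30, EF_Marketing push=8, EF_Ticketing=18) = 31; EF_Staff briefing = 31+7 = 38
Expected project duration μ = 38 days. Critical path: Permits → Catering order → AV setup → Staff briefing.

Variance along critical path = 1.778 + 7.111 + 1.000 + 1.000 = 10.889; σ = √10.889 = 3.300 days.
Z = (31 − 38) / 3.300 = -2.121
P(T ≤ 31) = Φ(-2.121) ≈ 0.017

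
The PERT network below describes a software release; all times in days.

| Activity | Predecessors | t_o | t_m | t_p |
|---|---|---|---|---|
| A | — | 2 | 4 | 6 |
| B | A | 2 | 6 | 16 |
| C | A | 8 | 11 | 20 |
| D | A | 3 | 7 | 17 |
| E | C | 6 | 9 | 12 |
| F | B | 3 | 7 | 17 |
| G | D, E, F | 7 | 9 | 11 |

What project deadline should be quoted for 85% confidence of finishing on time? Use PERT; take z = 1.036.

36.5 days

te_A = (2 + 4·4 + 6)/6 = 24/6 = 4; σ²_A = ((6−2)/6)² = 0.444
te_B = (2 + 4·6 + 16)/6 = 42/6 = 7; σ²_B = ((16−2)/6)² = 5.444
te_C = (8 + 4·11 + 20)/6 = 72/6 = 12; σ²_C = ((20−8)/6)² = 4.000
te_D = (3 + 4·7 + 17)/6 = 48/6 = 8; σ²_D = ((17−3)/6)² = 5.444
te_E = (6 + 4·9 + 12)/6 = 54/6 = 9; σ²_E = ((12−6)/6)² = 1.000
te_F = (3 + 4·7 + 17)/6 = 48/6 = 8; σ²_F = ((17−3)/6)² = 5.444
te_G = (7 + 4·9 + 11)/6 = 54/6 = 9; σ²_G = ((11−7)/6)² = 0.444

Forward pass:
ES_A = 0; EF_A = 4
ES_B = 4; EF_B = 4+7 = 11
ES_C = 4; EF_C = 4+12 = 16
ES_D = 4; EF_D = 4+8 = 12
ES_E = 16; EF_E = 16+9 = 25
ES_F = 11; EF_F = 11+8 = 19
ES_G = max(EF_D=12, EF_E=25, EF_F=19) = 25; EF_G = 25+9 = 34
Expected project duration μ = 34 days. Critical path: A → C → E → G.

Variance along critical path = 0.444 + 4.000 + 1.000 + 0.444 = 5.889; σ = 2.427 days.
D = μ + z·σ = 34 + 1.036·2.427 = 36.5 days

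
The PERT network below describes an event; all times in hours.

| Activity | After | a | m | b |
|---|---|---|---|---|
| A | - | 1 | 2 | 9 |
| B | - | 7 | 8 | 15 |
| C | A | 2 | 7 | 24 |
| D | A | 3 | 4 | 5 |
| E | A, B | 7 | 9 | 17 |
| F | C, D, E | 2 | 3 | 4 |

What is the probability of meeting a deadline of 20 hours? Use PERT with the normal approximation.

te_A = (1 + 4·2 + 9)/6 = 18/6 = 3; σ²_A = ((9−1)/6)² = 1.778
te_B = (7 + 4·8 + 15)/6 = 54/6 = 9; σ²_B = ((15−7)/6)² = 1.778
te_C = (2 + 4·7 + 24)/6 = 54/6 = 9; σ²_C = ((24−2)/6)² = 13.444
te_D = (3 + 4·4 + 5)/6 = 24/6 = 4; σ²_D = ((5−3)/6)² = 0.111
te_E = (7 + 4·9 + 17)/6 = 60/6 = 10; σ²_E = ((17−7)/6)² = 2.778
te_F = (2 + 4·3 + 4)/6 = 18/6 = 3; σ²_F = ((4−2)/6)² = 0.111

Forward pass:
ES_A = 0; EF_A = 3
ES_B = 0; EF_B = 9
ES_C = 3; EF_C = 3+9 = 12
ES_D = 3; EF_D = 3+4 = 7
ES_E = max(EF_A=3, EF_B=9) = 9; EF_E = 9+10 = 19
ES_F = max(EF_C=12, EF_D=7, EF_E=19) = 19; EF_F = 19+3 = 22
Expected project duration μ = 22 hours. Critical path: B → E → F.

Variance along critical path = 1.778 + 2.778 + 0.111 = 4.667; σ = √4.667 = 2.160 hours.
Z = (20 − 22) / 2.160 = -0.926
P(T ≤ 20) = Φ(-0.926) ≈ 0.177

0.177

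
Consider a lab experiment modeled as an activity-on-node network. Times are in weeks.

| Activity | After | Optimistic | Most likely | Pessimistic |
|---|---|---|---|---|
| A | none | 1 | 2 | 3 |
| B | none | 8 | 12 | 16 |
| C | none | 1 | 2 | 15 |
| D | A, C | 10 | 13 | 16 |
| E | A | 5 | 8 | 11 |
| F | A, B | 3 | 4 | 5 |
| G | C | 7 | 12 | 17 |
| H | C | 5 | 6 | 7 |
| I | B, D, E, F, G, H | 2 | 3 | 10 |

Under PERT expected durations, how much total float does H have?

te_A = (1 + 4·2 + 3)/6 = 12/6 = 2
te_B = (8 + 4·12 + 16)/6 = 72/6 = 12
te_C = (1 + 4·2 + 15)/6 = 24/6 = 4
te_D = (10 + 4·13 + 16)/6 = 78/6 = 13
te_E = (5 + 4·8 + 11)/6 = 48/6 = 8
te_F = (3 + 4·4 + 5)/6 = 24/6 = 4
te_G = (7 + 4·12 + 17)/6 = 72/6 = 12
te_H = (5 + 4·6 + 7)/6 = 36/6 = 6
te_I = (2 + 4·3 + 10)/6 = 24/6 = 4

Forward pass:
ES_A = 0; EF_A = 2
ES_B = 0; EF_B = 12
ES_C = 0; EF_C = 4
ES_D = max(EF_A=2, EF_C=4) = 4; EF_D = 4+13 = 17
ES_E = 2; EF_E = 2+8 = 10
ES_F = max(EF_A=2, EF_B=12) = 12; EF_F = 12+4 = 16
ES_G = 4; EF_G = 4+12 = 16
ES_H = 4; EF_H = 4+6 = 10
ES_I = max(EF_B=12, EF_D=17, EF_E=10, EF_F=16, EF_G=16, EF_H=10) = 17; EF_I = 17+4 = 21
Expected project duration μ = 21 weeks. Critical path: C → D → I.

Backward pass:
LF_I = 21; LS_I = 21−4 = 17
LF_H = LS_I = 17; LS_H = 17−6 = 11
LF_G = LS_I = 17; LS_G = 17−12 = 5
LF_F = LS_I = 17; LS_F = 17−4 = 13
LF_E = LS_I = 17; LS_E = 17−8 = 9
LF_D = LS_I = 17; LS_D = 17−13 = 4
LF_C = min(LS_D=4, LS_G=5, LS_H=11) = 4; LS_C = 4−4 = 0
LF_B = min(LS_F=13, LS_I=17) = 13; LS_B = 13−12 = 1
LF_A = min(LS_D=4, LS_E=9, LS_F=13) = 4; LS_A = 4−2 = 2
Slack_H = LS_H − ES_H = 11 − 4 = 7

7 weeks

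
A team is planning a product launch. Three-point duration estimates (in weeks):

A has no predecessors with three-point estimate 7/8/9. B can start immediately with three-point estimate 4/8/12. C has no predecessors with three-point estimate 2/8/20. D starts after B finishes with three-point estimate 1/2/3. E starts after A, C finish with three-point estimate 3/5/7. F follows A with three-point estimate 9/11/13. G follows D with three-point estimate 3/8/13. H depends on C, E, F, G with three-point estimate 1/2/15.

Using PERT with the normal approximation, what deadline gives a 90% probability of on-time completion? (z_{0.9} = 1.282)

26.1 weeks

te_A = (7 + 4·8 + 9)/6 = 48/6 = 8; σ²_A = ((9−7)/6)² = 0.111
te_B = (4 + 4·8 + 12)/6 = 48/6 = 8; σ²_B = ((12−4)/6)² = 1.778
te_C = (2 + 4·8 + 20)/6 = 54/6 = 9; σ²_C = ((20−2)/6)² = 9.000
te_D = (1 + 4·2 + 3)/6 = 12/6 = 2; σ²_D = ((3−1)/6)² = 0.111
te_E = (3 + 4·5 + 7)/6 = 30/6 = 5; σ²_E = ((7−3)/6)² = 0.444
te_F = (9 + 4·11 + 13)/6 = 66/6 = 11; σ²_F = ((13−9)/6)² = 0.444
te_G = (3 + 4·8 + 13)/6 = 48/6 = 8; σ²_G = ((13−3)/6)² = 2.778
te_H = (1 + 4·2 + 15)/6 = 24/6 = 4; σ²_H = ((15−1)/6)² = 5.444

Forward pass:
ES_A = 0; EF_A = 8
ES_B = 0; EF_B = 8
ES_C = 0; EF_C = 9
ES_D = 8; EF_D = 8+2 = 10
ES_E = max(EF_A=8, EF_C=9) = 9; EF_E = 9+5 = 14
ES_F = 8; EF_F = 8+11 = 19
ES_G = 10; EF_G = 10+8 = 18
ES_H = max(EF_C=9, EF_E=14, EF_F=19, EF_G=18) = 19; EF_H = 19+4 = 23
Expected project duration μ = 23 weeks. Critical path: A → F → H.

Variance along critical path = 0.111 + 0.444 + 5.444 = 6.000; σ = 2.449 weeks.
D = μ + z·σ = 23 + 1.282·2.449 = 26.1 weeks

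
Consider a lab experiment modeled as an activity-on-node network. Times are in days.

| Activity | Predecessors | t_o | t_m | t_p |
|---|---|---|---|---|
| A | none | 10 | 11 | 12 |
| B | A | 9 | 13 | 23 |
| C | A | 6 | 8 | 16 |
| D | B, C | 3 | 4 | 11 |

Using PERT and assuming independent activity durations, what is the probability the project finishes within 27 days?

te_A = (10 + 4·11 + 12)/6 = 66/6 = 11; σ²_A = ((12−10)/6)² = 0.111
te_B = (9 + 4·13 + 23)/6 = 84/6 = 14; σ²_B = ((23−9)/6)² = 5.444
te_C = (6 + 4·8 + 16)/6 = 54/6 = 9; σ²_C = ((16−6)/6)² = 2.778
te_D = (3 + 4·4 + 11)/6 = 30/6 = 5; σ²_D = ((11−3)/6)² = 1.778

Forward pass:
ES_A = 0; EF_A = 11
ES_B = 11; EF_B = 11+14 = 25
ES_C = 11; EF_C = 11+9 = 20
ES_D = max(EF_B=25, EF_C=20) = 25; EF_D = 25+5 = 30
Expected project duration μ = 30 days. Critical path: A → B → D.

Variance along critical path = 0.111 + 5.444 + 1.778 = 7.333; σ = √7.333 = 2.708 days.
Z = (27 − 30) / 2.708 = -1.108
P(T ≤ 27) = Φ(-1.108) ≈ 0.134

0.134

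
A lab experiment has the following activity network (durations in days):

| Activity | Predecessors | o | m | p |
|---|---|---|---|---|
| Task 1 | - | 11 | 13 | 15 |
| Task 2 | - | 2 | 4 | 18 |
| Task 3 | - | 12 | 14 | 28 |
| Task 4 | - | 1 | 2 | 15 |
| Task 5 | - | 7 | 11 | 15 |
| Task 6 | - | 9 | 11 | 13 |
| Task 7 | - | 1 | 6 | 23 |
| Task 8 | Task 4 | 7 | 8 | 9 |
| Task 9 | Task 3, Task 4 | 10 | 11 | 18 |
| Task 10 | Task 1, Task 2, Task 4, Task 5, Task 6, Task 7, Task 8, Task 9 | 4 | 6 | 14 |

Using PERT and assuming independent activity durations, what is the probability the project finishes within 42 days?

te_Task 1 = (11 + 4·13 + 15)/6 = 78/6 = 13; σ²_Task 1 = ((15−11)/6)² = 0.444
te_Task 2 = (2 + 4·4 + 18)/6 = 36/6 = 6; σ²_Task 2 = ((18−2)/6)² = 7.111
te_Task 3 = (12 + 4·14 + 28)/6 = 96/6 = 16; σ²_Task 3 = ((28−12)/6)² = 7.111
te_Task 4 = (1 + 4·2 + 15)/6 = 24/6 = 4; σ²_Task 4 = ((15−1)/6)² = 5.444
te_Task 5 = (7 + 4·11 + 15)/6 = 66/6 = 11; σ²_Task 5 = ((15−7)/6)² = 1.778
te_Task 6 = (9 + 4·11 + 13)/6 = 66/6 = 11; σ²_Task 6 = ((13−9)/6)² = 0.444
te_Task 7 = (1 + 4·6 + 23)/6 = 48/6 = 8; σ²_Task 7 = ((23−1)/6)² = 13.444
te_Task 8 = (7 + 4·8 + 9)/6 = 48/6 = 8; σ²_Task 8 = ((9−7)/6)² = 0.111
te_Task 9 = (10 + 4·11 + 18)/6 = 72/6 = 12; σ²_Task 9 = ((18−10)/6)² = 1.778
te_Task 10 = (4 + 4·6 + 14)/6 = 42/6 = 7; σ²_Task 10 = ((14−4)/6)² = 2.778

Forward pass:
ES_Task 1 = 0; EF_Task 1 = 13
ES_Task 2 = 0; EF_Task 2 = 6
ES_Task 3 = 0; EF_Task 3 = 16
ES_Task 4 = 0; EF_Task 4 = 4
ES_Task 5 = 0; EF_Task 5 = 11
ES_Task 6 = 0; EF_Task 6 = 11
ES_Task 7 = 0; EF_Task 7 = 8
ES_Task 8 = 4; EF_Task 8 = 4+8 = 12
ES_Task 9 = max(EF_Task 3=16, EF_Task 4=4) = 16; EF_Task 9 = 16+12 = 28
ES_Task 10 = max(EF_Task 1=13, EF_Task 2=6, EF_Task 4=4, EF_Task 5=11, EF_Task 6=11, EF_Task 7=8, EF_Task 8=12, EF_Task 9=28) = 28; EF_Task 10 = 28+7 = 35
Expected project duration μ = 35 days. Critical path: Task 3 → Task 9 → Task 10.

Variance along critical path = 7.111 + 1.778 + 2.778 = 11.667; σ = √11.667 = 3.416 days.
Z = (42 − 35) / 3.416 = 2.049
P(T ≤ 42) = Φ(2.049) ≈ 0.980

0.980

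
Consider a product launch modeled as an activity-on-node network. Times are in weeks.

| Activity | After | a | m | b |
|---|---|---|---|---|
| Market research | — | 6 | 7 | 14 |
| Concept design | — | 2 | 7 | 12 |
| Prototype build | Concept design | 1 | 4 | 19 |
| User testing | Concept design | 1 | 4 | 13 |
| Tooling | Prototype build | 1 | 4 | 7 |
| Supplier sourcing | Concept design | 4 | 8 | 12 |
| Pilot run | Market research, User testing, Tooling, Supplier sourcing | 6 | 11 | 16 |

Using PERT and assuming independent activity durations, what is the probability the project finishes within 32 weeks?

0.845

te_Market research = (6 + 4·7 + 14)/6 = 48/6 = 8; σ²_Market research = ((14−6)/6)² = 1.778
te_Concept design = (2 + 4·7 + 12)/6 = 42/6 = 7; σ²_Concept design = ((12−2)/6)² = 2.778
te_Prototype build = (1 + 4·4 + 19)/6 = 36/6 = 6; σ²_Prototype build = ((19−1)/6)² = 9.000
te_User testing = (1 + 4·4 + 13)/6 = 30/6 = 5; σ²_User testing = ((13−1)/6)² = 4.000
te_Tooling = (1 + 4·4 + 7)/6 = 24/6 = 4; σ²_Tooling = ((7−1)/6)² = 1.000
te_Supplier sourcing = (4 + 4·8 + 12)/6 = 48/6 = 8; σ²_Supplier sourcing = ((12−4)/6)² = 1.778
te_Pilot run = (6 + 4·11 + 16)/6 = 66/6 = 11; σ²_Pilot run = ((16−6)/6)² = 2.778

Forward pass:
ES_Market research = 0; EF_Market research = 8
ES_Concept design = 0; EF_Concept design = 7
ES_Prototype build = 7; EF_Prototype build = 7+6 = 13
ES_User testing = 7; EF_User testing = 7+5 = 12
ES_Tooling = 13; EF_Tooling = 13+4 = 17
ES_Supplier sourcing = 7; EF_Supplier sourcing = 7+8 = 15
ES_Pilot run = max(EF_Market research=8, EF_User testing=12, EF_Tooling=17, EF_Supplier sourcing=15) = 17; EF_Pilot run = 17+11 = 28
Expected project duration μ = 28 weeks. Critical path: Concept design → Prototype build → Tooling → Pilot run.

Variance along critical path = 2.778 + 9.000 + 1.000 + 2.778 = 15.556; σ = √15.556 = 3.944 weeks.
Z = (32 − 28) / 3.944 = 1.014
P(T ≤ 32) = Φ(1.014) ≈ 0.845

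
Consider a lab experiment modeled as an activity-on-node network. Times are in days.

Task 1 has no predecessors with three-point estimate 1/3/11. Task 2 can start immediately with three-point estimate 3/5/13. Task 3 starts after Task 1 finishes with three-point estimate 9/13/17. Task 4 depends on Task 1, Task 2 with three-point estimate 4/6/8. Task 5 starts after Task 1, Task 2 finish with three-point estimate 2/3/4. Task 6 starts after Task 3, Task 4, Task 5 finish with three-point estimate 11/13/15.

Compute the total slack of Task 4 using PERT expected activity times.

5 days

te_Task 1 = (1 + 4·3 + 11)/6 = 24/6 = 4
te_Task 2 = (3 + 4·5 + 13)/6 = 36/6 = 6
te_Task 3 = (9 + 4·13 + 17)/6 = 78/6 = 13
te_Task 4 = (4 + 4·6 + 8)/6 = 36/6 = 6
te_Task 5 = (2 + 4·3 + 4)/6 = 18/6 = 3
te_Task 6 = (11 + 4·13 + 15)/6 = 78/6 = 13

Forward pass:
ES_Task 1 = 0; EF_Task 1 = 4
ES_Task 2 = 0; EF_Task 2 = 6
ES_Task 3 = 4; EF_Task 3 = 4+13 = 17
ES_Task 4 = max(EF_Task 1=4, EF_Task 2=6) = 6; EF_Task 4 = 6+6 = 12
ES_Task 5 = max(EF_Task 1=4, EF_Task 2=6) = 6; EF_Task 5 = 6+3 = 9
ES_Task 6 = max(EF_Task 3=17, EF_Task 4=12, EF_Task 5=9) = 17; EF_Task 6 = 17+13 = 30
Expected project duration μ = 30 days. Critical path: Task 1 → Task 3 → Task 6.

Backward pass:
LF_Task 6 = 30; LS_Task 6 = 30−13 = 17
LF_Task 5 = LS_Task 6 = 17; LS_Task 5 = 17−3 = 14
LF_Task 4 = LS_Task 6 = 17; LS_Task 4 = 17−6 = 11
LF_Task 3 = LS_Task 6 = 17; LS_Task 3 = 17−13 = 4
LF_Task 2 = min(LS_Task 4=11, LS_Task 5=14) = 11; LS_Task 2 = 11−6 = 5
LF_Task 1 = min(LS_Task 3=4, LS_Task 4=11, LS_Task 5=14) = 4; LS_Task 1 = 4−4 = 0
Slack_Task 4 = LS_Task 4 − ES_Task 4 = 11 − 6 = 5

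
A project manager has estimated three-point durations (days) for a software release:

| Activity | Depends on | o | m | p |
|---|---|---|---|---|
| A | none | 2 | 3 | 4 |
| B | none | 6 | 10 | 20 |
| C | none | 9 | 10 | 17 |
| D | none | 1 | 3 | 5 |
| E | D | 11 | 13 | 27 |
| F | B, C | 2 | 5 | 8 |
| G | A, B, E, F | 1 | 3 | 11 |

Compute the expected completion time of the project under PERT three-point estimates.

22 days

te_A = (2 + 4·3 + 4)/6 = 18/6 = 3
te_B = (6 + 4·10 + 20)/6 = 66/6 = 11
te_C = (9 + 4·10 + 17)/6 = 66/6 = 11
te_D = (1 + 4·3 + 5)/6 = 18/6 = 3
te_E = (11 + 4·13 + 27)/6 = 90/6 = 15
te_F = (2 + 4·5 + 8)/6 = 30/6 = 5
te_G = (1 + 4·3 + 11)/6 = 24/6 = 4

Forward pass:
ES_A = 0; EF_A = 3
ES_B = 0; EF_B = 11
ES_C = 0; EF_C = 11
ES_D = 0; EF_D = 3
ES_E = 3; EF_E = 3+15 = 18
ES_F = max(EF_B=11, EF_C=11) = 11; EF_F = 11+5 = 16
ES_G = max(EF_A=3, EF_B=11, EF_E=18, EF_F=16) = 18; EF_G = 18+4 = 22
Expected project duration μ = 22 days. Critical path: D → E → G.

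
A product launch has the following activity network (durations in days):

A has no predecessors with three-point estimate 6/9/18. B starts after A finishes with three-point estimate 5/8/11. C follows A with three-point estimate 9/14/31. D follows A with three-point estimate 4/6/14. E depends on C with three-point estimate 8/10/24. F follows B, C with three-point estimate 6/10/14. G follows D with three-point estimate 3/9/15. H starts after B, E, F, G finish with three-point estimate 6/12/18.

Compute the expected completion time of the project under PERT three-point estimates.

50 days

te_A = (6 + 4·9 + 18)/6 = 60/6 = 10
te_B = (5 + 4·8 + 11)/6 = 48/6 = 8
te_C = (9 + 4·14 + 31)/6 = 96/6 = 16
te_D = (4 + 4·6 + 14)/6 = 42/6 = 7
te_E = (8 + 4·10 + 24)/6 = 72/6 = 12
te_F = (6 + 4·10 + 14)/6 = 60/6 = 10
te_G = (3 + 4·9 + 15)/6 = 54/6 = 9
te_H = (6 + 4·12 + 18)/6 = 72/6 = 12

Forward pass:
ES_A = 0; EF_A = 10
ES_B = 10; EF_B = 10+8 = 18
ES_C = 10; EF_C = 10+16 = 26
ES_D = 10; EF_D = 10+7 = 17
ES_E = 26; EF_E = 26+12 = 38
ES_F = max(EF_B=18, EF_C=26) = 26; EF_F = 26+10 = 36
ES_G = 17; EF_G = 17+9 = 26
ES_H = max(EF_B=18, EF_E=38, EF_F=36, EF_G=26) = 38; EF_H = 38+12 = 50
Expected project duration μ = 50 days. Critical path: A → C → E → H.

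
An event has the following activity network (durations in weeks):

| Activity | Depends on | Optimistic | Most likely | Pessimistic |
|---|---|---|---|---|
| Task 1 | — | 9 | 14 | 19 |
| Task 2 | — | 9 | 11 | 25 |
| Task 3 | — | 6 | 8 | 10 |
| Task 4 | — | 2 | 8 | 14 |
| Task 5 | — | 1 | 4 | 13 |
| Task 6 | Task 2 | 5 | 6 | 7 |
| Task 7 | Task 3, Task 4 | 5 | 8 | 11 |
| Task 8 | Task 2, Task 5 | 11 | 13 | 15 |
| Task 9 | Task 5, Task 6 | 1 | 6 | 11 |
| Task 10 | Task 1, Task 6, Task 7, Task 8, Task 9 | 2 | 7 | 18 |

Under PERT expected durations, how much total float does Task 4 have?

10 weeks

te_Task 1 = (9 + 4·14 + 19)/6 = 84/6 = 14
te_Task 2 = (9 + 4·11 + 25)/6 = 78/6 = 13
te_Task 3 = (6 + 4·8 + 10)/6 = 48/6 = 8
te_Task 4 = (2 + 4·8 + 14)/6 = 48/6 = 8
te_Task 5 = (1 + 4·4 + 13)/6 = 30/6 = 5
te_Task 6 = (5 + 4·6 + 7)/6 = 36/6 = 6
te_Task 7 = (5 + 4·8 + 11)/6 = 48/6 = 8
te_Task 8 = (11 + 4·13 + 15)/6 = 78/6 = 13
te_Task 9 = (1 + 4·6 + 11)/6 = 36/6 = 6
te_Task 10 = (2 + 4·7 + 18)/6 = 48/6 = 8

Forward pass:
ES_Task 1 = 0; EF_Task 1 = 14
ES_Task 2 = 0; EF_Task 2 = 13
ES_Task 3 = 0; EF_Task 3 = 8
ES_Task 4 = 0; EF_Task 4 = 8
ES_Task 5 = 0; EF_Task 5 = 5
ES_Task 6 = 13; EF_Task 6 = 13+6 = 19
ES_Task 7 = max(EF_Task 3=8, EF_Task 4=8) = 8; EF_Task 7 = 8+8 = 16
ES_Task 8 = max(EF_Task 2=13, EF_Task 5=5) = 13; EF_Task 8 = 13+13 = 26
ES_Task 9 = max(EF_Task 5=5, EF_Task 6=19) = 19; EF_Task 9 = 19+6 = 25
ES_Task 10 = max(EF_Task 1=14, EF_Task 6=19, EF_Task 7=16, EF_Task 8=26, EF_Task 9=25) = 26; EF_Task 10 = 26+8 = 34
Expected project duration μ = 34 weeks. Critical path: Task 2 → Task 8 → Task 10.

Backward pass:
LF_Task 10 = 34; LS_Task 10 = 34−8 = 26
LF_Task 9 = LS_Task 10 = 26; LS_Task 9 = 26−6 = 20
LF_Task 8 = LS_Task 10 = 26; LS_Task 8 = 26−13 = 13
LF_Task 7 = LS_Task 10 = 26; LS_Task 7 = 26−8 = 18
LF_Task 6 = min(LS_Task 9=20, LS_Task 10=26) = 20; LS_Task 6 = 20−6 = 14
LF_Task 5 = min(LS_Task 8=13, LS_Task 9=20) = 13; LS_Task 5 = 13−5 = 8
LF_Task 4 = LS_Task 7 = 18; LS_Task 4 = 18−8 = 10
LF_Task 3 = LS_Task 7 = 18; LS_Task 3 = 18−8 = 10
LF_Task 2 = min(LS_Task 6=14, LS_Task 8=13) = 13; LS_Task 2 = 13−13 = 0
LF_Task 1 = LS_Task 10 = 26; LS_Task 1 = 26−14 = 12
Slack_Task 4 = LS_Task 4 − ES_Task 4 = 10 − 0 = 10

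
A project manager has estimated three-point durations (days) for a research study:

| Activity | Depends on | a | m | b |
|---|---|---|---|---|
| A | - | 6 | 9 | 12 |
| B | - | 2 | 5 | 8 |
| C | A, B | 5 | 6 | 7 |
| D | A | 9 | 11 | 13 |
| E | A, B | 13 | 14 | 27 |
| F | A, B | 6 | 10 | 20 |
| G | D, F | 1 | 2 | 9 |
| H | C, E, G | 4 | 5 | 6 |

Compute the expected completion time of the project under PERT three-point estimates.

te_A = (6 + 4·9 + 12)/6 = 54/6 = 9
te_B = (2 + 4·5 + 8)/6 = 30/6 = 5
te_C = (5 + 4·6 + 7)/6 = 36/6 = 6
te_D = (9 + 4·11 + 13)/6 = 66/6 = 11
te_E = (13 + 4·14 + 27)/6 = 96/6 = 16
te_F = (6 + 4·10 + 20)/6 = 66/6 = 11
te_G = (1 + 4·2 + 9)/6 = 18/6 = 3
te_H = (4 + 4·5 + 6)/6 = 30/6 = 5

Forward pass:
ES_A = 0; EF_A = 9
ES_B = 0; EF_B = 5
ES_C = max(EF_A=9, EF_B=5) = 9; EF_C = 9+6 = 15
ES_D = 9; EF_D = 9+11 = 20
ES_E = max(EF_A=9, EF_B=5) = 9; EF_E = 9+16 = 25
ES_F = max(EF_A=9, EF_B=5) = 9; EF_F = 9+11 = 20
ES_G = max(EF_D=20, EF_F=20) = 20; EF_G = 20+3 = 23
ES_H = max(EF_C=15, EF_E=25, EF_G=23) = 25; EF_H = 25+5 = 30
Expected project duration μ = 30 days. Critical path: A → E → H.

30 days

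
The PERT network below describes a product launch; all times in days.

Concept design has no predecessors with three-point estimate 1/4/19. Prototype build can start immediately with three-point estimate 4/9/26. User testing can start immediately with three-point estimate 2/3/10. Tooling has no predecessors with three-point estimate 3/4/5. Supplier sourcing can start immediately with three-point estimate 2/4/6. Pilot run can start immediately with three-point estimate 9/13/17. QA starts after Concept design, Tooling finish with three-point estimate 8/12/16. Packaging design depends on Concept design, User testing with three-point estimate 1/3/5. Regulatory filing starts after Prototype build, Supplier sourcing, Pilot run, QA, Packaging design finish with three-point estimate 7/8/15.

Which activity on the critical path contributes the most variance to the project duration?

te_Concept design = (1 + 4·4 + 19)/6 = 36/6 = 6; σ²_Concept design = ((19−1)/6)² = 9.000
te_Prototype build = (4 + 4·9 + 26)/6 = 66/6 = 11; σ²_Prototype build = ((26−4)/6)² = 13.444
te_User testing = (2 + 4·3 + 10)/6 = 24/6 = 4; σ²_User testing = ((10−2)/6)² = 1.778
te_Tooling = (3 + 4·4 + 5)/6 = 24/6 = 4; σ²_Tooling = ((5−3)/6)² = 0.111
te_Supplier sourcing = (2 + 4·4 + 6)/6 = 24/6 = 4; σ²_Supplier sourcing = ((6−2)/6)² = 0.444
te_Pilot run = (9 + 4·13 + 17)/6 = 78/6 = 13; σ²_Pilot run = ((17−9)/6)² = 1.778
te_QA = (8 + 4·12 + 16)/6 = 72/6 = 12; σ²_QA = ((16−8)/6)² = 1.778
te_Packaging design = (1 + 4·3 + 5)/6 = 18/6 = 3; σ²_Packaging design = ((5−1)/6)² = 0.444
te_Regulatory filing = (7 + 4·8 + 15)/6 = 54/6 = 9; σ²_Regulatory filing = ((15−7)/6)² = 1.778

Forward pass:
ES_Concept design = 0; EF_Concept design = 6
ES_Prototype build = 0; EF_Prototype build = 11
ES_User testing = 0; EF_User testing = 4
ES_Tooling = 0; EF_Tooling = 4
ES_Supplier sourcing = 0; EF_Supplier sourcing = 4
ES_Pilot run = 0; EF_Pilot run = 13
ES_QA = max(EF_Concept design=6, EF_Tooling=4) = 6; EF_QA = 6+12 = 18
ES_Packaging design = max(EF_Concept design=6, EF_User testing=4) = 6; EF_Packaging design = 6+3 = 9
ES_Regulatory filing = max(EF_Prototype build=11, EF_Supplier sourcing=4, EF_Pilot run=13, EF_QA=18, EF_Packaging design=9) = 18; EF_Regulatory filing = 18+9 = 27
Expected project duration μ = 27 days. Critical path: Concept design → QA → Regulatory filing.

Variances on critical path: σ²_Concept design=9.000, σ²_QA=1.778, σ²_Regulatory filing=1.778.
Largest is σ²_Concept design = 9.000.

Concept design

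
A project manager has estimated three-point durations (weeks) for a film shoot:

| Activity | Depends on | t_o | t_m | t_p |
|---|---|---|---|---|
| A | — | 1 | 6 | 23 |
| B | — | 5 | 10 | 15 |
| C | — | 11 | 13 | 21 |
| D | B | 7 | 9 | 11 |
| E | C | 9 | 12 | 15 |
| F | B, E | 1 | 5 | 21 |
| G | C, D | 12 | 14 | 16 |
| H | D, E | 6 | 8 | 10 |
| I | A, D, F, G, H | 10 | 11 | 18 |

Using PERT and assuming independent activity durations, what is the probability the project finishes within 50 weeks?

te_A = (1 + 4·6 + 23)/6 = 48/6 = 8; σ²_A = ((23−1)/6)² = 13.444
te_B = (5 + 4·10 + 15)/6 = 60/6 = 10; σ²_B = ((15−5)/6)² = 2.778
te_C = (11 + 4·13 + 21)/6 = 84/6 = 14; σ²_C = ((21−11)/6)² = 2.778
te_D = (7 + 4·9 + 11)/6 = 54/6 = 9; σ²_D = ((11−7)/6)² = 0.444
te_E = (9 + 4·12 + 15)/6 = 72/6 = 12; σ²_E = ((15−9)/6)² = 1.000
te_F = (1 + 4·5 + 21)/6 = 42/6 = 7; σ²_F = ((21−1)/6)² = 11.111
te_G = (12 + 4·14 + 16)/6 = 84/6 = 14; σ²_G = ((16−12)/6)² = 0.444
te_H = (6 + 4·8 + 10)/6 = 48/6 = 8; σ²_H = ((10−6)/6)² = 0.444
te_I = (10 + 4·11 + 18)/6 = 72/6 = 12; σ²_I = ((18−10)/6)² = 1.778

Forward pass:
ES_A = 0; EF_A = 8
ES_B = 0; EF_B = 10
ES_C = 0; EF_C = 14
ES_D = 10; EF_D = 10+9 = 19
ES_E = 14; EF_E = 14+12 = 26
ES_F = max(EF_B=10, EF_E=26) = 26; EF_F = 26+7 = 33
ES_G = max(EF_C=14, EF_D=19) = 19; EF_G = 19+14 = 33
ES_H = max(EF_D=19, EF_E=26) = 26; EF_H = 26+8 = 34
ES_I = max(EF_A=8, EF_D=19, EF_F=33, EF_G=33, EF_H=34) = 34; EF_I = 34+12 = 46
Expected project duration μ = 46 weeks. Critical path: C → E → H → I.

Variance along critical path = 2.778 + 1.000 + 0.444 + 1.778 = 6.000; σ = √6.000 = 2.449 weeks.
Z = (50 − 46) / 2.449 = 1.633
P(T ≤ 50) = Φ(1.633) ≈ 0.949

0.949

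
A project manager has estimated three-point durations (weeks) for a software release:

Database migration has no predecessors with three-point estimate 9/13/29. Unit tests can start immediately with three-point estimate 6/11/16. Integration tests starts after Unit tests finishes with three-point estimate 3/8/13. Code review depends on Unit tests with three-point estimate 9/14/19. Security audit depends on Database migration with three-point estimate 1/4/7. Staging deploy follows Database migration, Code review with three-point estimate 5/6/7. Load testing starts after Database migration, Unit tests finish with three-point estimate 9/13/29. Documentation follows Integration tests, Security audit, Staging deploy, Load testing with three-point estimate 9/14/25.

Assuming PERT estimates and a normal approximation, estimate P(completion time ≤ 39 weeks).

0.025

te_Database migration = (9 + 4·13 + 29)/6 = 90/6 = 15; σ²_Database migration = ((29−9)/6)² = 11.111
te_Unit tests = (6 + 4·11 + 16)/6 = 66/6 = 11; σ²_Unit tests = ((16−6)/6)² = 2.778
te_Integration tests = (3 + 4·8 + 13)/6 = 48/6 = 8; σ²_Integration tests = ((13−3)/6)² = 2.778
te_Code review = (9 + 4·14 + 19)/6 = 84/6 = 14; σ²_Code review = ((19−9)/6)² = 2.778
te_Security audit = (1 + 4·4 + 7)/6 = 24/6 = 4; σ²_Security audit = ((7−1)/6)² = 1.000
te_Staging deploy = (5 + 4·6 + 7)/6 = 36/6 = 6; σ²_Staging deploy = ((7−5)/6)² = 0.111
te_Load testing = (9 + 4·13 + 29)/6 = 90/6 = 15; σ²_Load testing = ((29−9)/6)² = 11.111
te_Documentation = (9 + 4·14 + 25)/6 = 90/6 = 15; σ²_Documentation = ((25−9)/6)² = 7.111

Forward pass:
ES_Database migration = 0; EF_Database migration = 15
ES_Unit tests = 0; EF_Unit tests = 11
ES_Integration tests = 11; EF_Integration tests = 11+8 = 19
ES_Code review = 11; EF_Code review = 11+14 = 25
ES_Security audit = 15; EF_Security audit = 15+4 = 19
ES_Staging deploy = max(EF_Database migration=15, EF_Code review=25) = 25; EF_Staging deploy = 25+6 = 31
ES_Load testing = max(EF_Database migration=15, EF_Unit tests=11) = 15; EF_Load testing = 15+15 = 30
ES_Documentation = max(EF_Integration tests=19, EF_Security audit=19, EF_Staging deploy=31, EF_Load testing=30) = 31; EF_Documentation = 31+15 = 46
Expected project duration μ = 46 weeks. Critical path: Unit tests → Code review → Staging deploy → Documentation.

Variance along critical path = 2.778 + 2.778 + 0.111 + 7.111 = 12.778; σ = √12.778 = 3.575 weeks.
Z = (39 − 46) / 3.575 = -1.958
P(T ≤ 39) = Φ(-1.958) ≈ 0.025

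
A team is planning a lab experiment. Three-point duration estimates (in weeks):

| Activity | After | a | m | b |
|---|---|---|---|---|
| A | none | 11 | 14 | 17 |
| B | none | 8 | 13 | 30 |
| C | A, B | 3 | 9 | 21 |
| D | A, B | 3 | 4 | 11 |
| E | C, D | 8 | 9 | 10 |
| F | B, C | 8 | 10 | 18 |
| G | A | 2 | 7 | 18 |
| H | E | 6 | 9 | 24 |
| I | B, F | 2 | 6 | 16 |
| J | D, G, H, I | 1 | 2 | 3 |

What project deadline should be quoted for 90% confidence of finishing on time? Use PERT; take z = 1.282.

54.2 weeks

te_A = (11 + 4·14 + 17)/6 = 84/6 = 14; σ²_A = ((17−11)/6)² = 1.000
te_B = (8 + 4·13 + 30)/6 = 90/6 = 15; σ²_B = ((30−8)/6)² = 13.444
te_C = (3 + 4·9 + 21)/6 = 60/6 = 10; σ²_C = ((21−3)/6)² = 9.000
te_D = (3 + 4·4 + 11)/6 = 30/6 = 5; σ²_D = ((11−3)/6)² = 1.778
te_E = (8 + 4·9 + 10)/6 = 54/6 = 9; σ²_E = ((10−8)/6)² = 0.111
te_F = (8 + 4·10 + 18)/6 = 66/6 = 11; σ²_F = ((18−8)/6)² = 2.778
te_G = (2 + 4·7 + 18)/6 = 48/6 = 8; σ²_G = ((18−2)/6)² = 7.111
te_H = (6 + 4·9 + 24)/6 = 66/6 = 11; σ²_H = ((24−6)/6)² = 9.000
te_I = (2 + 4·6 + 16)/6 = 42/6 = 7; σ²_I = ((16−2)/6)² = 5.444
te_J = (1 + 4·2 + 3)/6 = 12/6 = 2; σ²_J = ((3−1)/6)² = 0.111

Forward pass:
ES_A = 0; EF_A = 14
ES_B = 0; EF_B = 15
ES_C = max(EF_A=14, EF_B=15) = 15; EF_C = 15+10 = 25
ES_D = max(EF_A=14, EF_B=15) = 15; EF_D = 15+5 = 20
ES_E = max(EF_C=25, EF_D=20) = 25; EF_E = 25+9 = 34
ES_F = max(EF_B=15, EF_C=25) = 25; EF_F = 25+11 = 36
ES_G = 14; EF_G = 14+8 = 22
ES_H = 34; EF_H = 34+11 = 45
ES_I = max(EF_B=15, EF_F=36) = 36; EF_I = 36+7 = 43
ES_J = max(EF_D=20, EF_G=22, EF_H=45, EF_I=43) = 45; EF_J = 45+2 = 47
Expected project duration μ = 47 weeks. Critical path: B → C → E → H → J.

Variance along critical path = 13.444 + 9.000 + 0.111 + 9.000 + 0.111 = 31.667; σ = 5.627 weeks.
D = μ + z·σ = 47 + 1.282·5.627 = 54.2 weeks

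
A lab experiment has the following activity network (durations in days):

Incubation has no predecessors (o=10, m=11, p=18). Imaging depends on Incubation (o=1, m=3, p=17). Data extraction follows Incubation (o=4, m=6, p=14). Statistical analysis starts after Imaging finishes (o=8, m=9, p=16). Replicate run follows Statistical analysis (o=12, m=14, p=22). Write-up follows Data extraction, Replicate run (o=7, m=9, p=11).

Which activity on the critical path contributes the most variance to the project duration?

te_Incubation = (10 + 4·11 + 18)/6 = 72/6 = 12; σ²_Incubation = ((18−10)/6)² = 1.778
te_Imaging = (1 + 4·3 + 17)/6 = 30/6 = 5; σ²_Imaging = ((17−1)/6)² = 7.111
te_Data extraction = (4 + 4·6 + 14)/6 = 42/6 = 7; σ²_Data extraction = ((14−4)/6)² = 2.778
te_Statistical analysis = (8 + 4·9 + 16)/6 = 60/6 = 10; σ²_Statistical analysis = ((16−8)/6)² = 1.778
te_Replicate run = (12 + 4·14 + 22)/6 = 90/6 = 15; σ²_Replicate run = ((22−12)/6)² = 2.778
te_Write-up = (7 + 4·9 + 11)/6 = 54/6 = 9; σ²_Write-up = ((11−7)/6)² = 0.444

Forward pass:
ES_Incubation = 0; EF_Incubation = 12
ES_Imaging = 12; EF_Imaging = 12+5 = 17
ES_Data extraction = 12; EF_Data extraction = 12+7 = 19
ES_Statistical analysis = 17; EF_Statistical analysis = 17+10 = 27
ES_Replicate run = 27; EF_Replicate run = 27+15 = 42
ES_Write-up = max(EF_Data extraction=19, EF_Replicate run=42) = 42; EF_Write-up = 42+9 = 51
Expected project duration μ = 51 days. Critical path: Incubation → Imaging → Statistical analysis → Replicate run → Write-up.

Variances on critical path: σ²_Incubation=1.778, σ²_Imaging=7.111, σ²_Statistical analysis=1.778, σ²_Replicate run=2.778, σ²_Write-up=0.444.
Largest is σ²_Imaging = 7.111.

Imaging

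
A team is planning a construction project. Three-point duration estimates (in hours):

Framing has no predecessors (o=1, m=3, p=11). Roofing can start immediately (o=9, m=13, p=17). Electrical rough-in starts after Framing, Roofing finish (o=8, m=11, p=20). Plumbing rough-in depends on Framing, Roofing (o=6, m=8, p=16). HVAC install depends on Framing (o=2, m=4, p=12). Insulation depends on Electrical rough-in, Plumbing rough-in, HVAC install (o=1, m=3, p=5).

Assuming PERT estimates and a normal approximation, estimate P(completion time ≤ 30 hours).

0.789

te_Framing = (1 + 4·3 + 11)/6 = 24/6 = 4; σ²_Framing = ((11−1)/6)² = 2.778
te_Roofing = (9 + 4·13 + 17)/6 = 78/6 = 13; σ²_Roofing = ((17−9)/6)² = 1.778
te_Electrical rough-in = (8 + 4·11 + 20)/6 = 72/6 = 12; σ²_Electrical rough-in = ((20−8)/6)² = 4.000
te_Plumbing rough-in = (6 + 4·8 + 16)/6 = 54/6 = 9; σ²_Plumbing rough-in = ((16−6)/6)² = 2.778
te_HVAC install = (2 + 4·4 + 12)/6 = 30/6 = 5; σ²_HVAC install = ((12−2)/6)² = 2.778
te_Insulation = (1 + 4·3 + 5)/6 = 18/6 = 3; σ²_Insulation = ((5−1)/6)² = 0.444

Forward pass:
ES_Framing = 0; EF_Framing = 4
ES_Roofing = 0; EF_Roofing = 13
ES_Electrical rough-in = max(EF_Framing=4, EF_Roofing=13) = 13; EF_Electrical rough-in = 13+12 = 25
ES_Plumbing rough-in = max(EF_Framing=4, EF_Roofing=13) = 13; EF_Plumbing rough-in = 13+9 = 22
ES_HVAC install = 4; EF_HVAC install = 4+5 = 9
ES_Insulation = max(EF_Electrical rough-in=25, EF_Plumbing rough-in=22, EF_HVAC install=9) = 25; EF_Insulation = 25+3 = 28
Expected project duration μ = 28 hours. Critical path: Roofing → Electrical rough-in → Insulation.

Variance along critical path = 1.778 + 4.000 + 0.444 = 6.222; σ = √6.222 = 2.494 hours.
Z = (30 − 28) / 2.494 = 0.802
P(T ≤ 30) = Φ(0.802) ≈ 0.789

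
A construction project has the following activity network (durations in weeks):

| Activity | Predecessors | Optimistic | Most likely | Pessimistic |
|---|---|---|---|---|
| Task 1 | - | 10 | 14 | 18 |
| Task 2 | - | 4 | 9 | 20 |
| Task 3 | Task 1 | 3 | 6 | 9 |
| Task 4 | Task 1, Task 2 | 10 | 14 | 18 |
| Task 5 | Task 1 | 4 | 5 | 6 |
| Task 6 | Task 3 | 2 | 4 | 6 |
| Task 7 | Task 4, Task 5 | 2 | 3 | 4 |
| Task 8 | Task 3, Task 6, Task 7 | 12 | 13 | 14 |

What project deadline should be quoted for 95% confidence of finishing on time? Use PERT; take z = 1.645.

47.2 weeks

te_Task 1 = (10 + 4·14 + 18)/6 = 84/6 = 14; σ²_Task 1 = ((18−10)/6)² = 1.778
te_Task 2 = (4 + 4·9 + 20)/6 = 60/6 = 10; σ²_Task 2 = ((20−4)/6)² = 7.111
te_Task 3 = (3 + 4·6 + 9)/6 = 36/6 = 6; σ²_Task 3 = ((9−3)/6)² = 1.000
te_Task 4 = (10 + 4·14 + 18)/6 = 84/6 = 14; σ²_Task 4 = ((18−10)/6)² = 1.778
te_Task 5 = (4 + 4·5 + 6)/6 = 30/6 = 5; σ²_Task 5 = ((6−4)/6)² = 0.111
te_Task 6 = (2 + 4·4 + 6)/6 = 24/6 = 4; σ²_Task 6 = ((6−2)/6)² = 0.444
te_Task 7 = (2 + 4·3 + 4)/6 = 18/6 = 3; σ²_Task 7 = ((4−2)/6)² = 0.111
te_Task 8 = (12 + 4·13 + 14)/6 = 78/6 = 13; σ²_Task 8 = ((14−12)/6)² = 0.111

Forward pass:
ES_Task 1 = 0; EF_Task 1 = 14
ES_Task 2 = 0; EF_Task 2 = 10
ES_Task 3 = 14; EF_Task 3 = 14+6 = 20
ES_Task 4 = max(EF_Task 1=14, EF_Task 2=10) = 14; EF_Task 4 = 14+14 = 28
ES_Task 5 = 14; EF_Task 5 = 14+5 = 19
ES_Task 6 = 20; EF_Task 6 = 20+4 = 24
ES_Task 7 = max(EF_Task 4=28, EF_Task 5=19) = 28; EF_Task 7 = 28+3 = 31
ES_Task 8 = max(EF_Task 3=20, EF_Task 6=24, EF_Task 7=31) = 31; EF_Task 8 = 31+13 = 44
Expected project duration μ = 44 weeks. Critical path: Task 1 → Task 4 → Task 7 → Task 8.

Variance along critical path = 1.778 + 1.778 + 0.111 + 0.111 = 3.778; σ = 1.944 weeks.
D = μ + z·σ = 44 + 1.645·1.944 = 47.2 weeks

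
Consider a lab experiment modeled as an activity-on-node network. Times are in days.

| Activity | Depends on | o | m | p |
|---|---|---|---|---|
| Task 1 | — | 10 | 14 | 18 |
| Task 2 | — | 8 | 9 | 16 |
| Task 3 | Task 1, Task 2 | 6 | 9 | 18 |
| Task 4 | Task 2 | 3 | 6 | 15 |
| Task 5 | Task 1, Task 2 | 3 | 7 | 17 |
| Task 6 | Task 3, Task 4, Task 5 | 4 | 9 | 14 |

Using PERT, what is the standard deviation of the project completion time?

2.92 days

te_Task 1 = (10 + 4·14 + 18)/6 = 84/6 = 14; σ²_Task 1 = ((18−10)/6)² = 1.778
te_Task 2 = (8 + 4·9 + 16)/6 = 60/6 = 10; σ²_Task 2 = ((16−8)/6)² = 1.778
te_Task 3 = (6 + 4·9 + 18)/6 = 60/6 = 10; σ²_Task 3 = ((18−6)/6)² = 4.000
te_Task 4 = (3 + 4·6 + 15)/6 = 42/6 = 7; σ²_Task 4 = ((15−3)/6)² = 4.000
te_Task 5 = (3 + 4·7 + 17)/6 = 48/6 = 8; σ²_Task 5 = ((17−3)/6)² = 5.444
te_Task 6 = (4 + 4·9 + 14)/6 = 54/6 = 9; σ²_Task 6 = ((14−4)/6)² = 2.778

Forward pass:
ES_Task 1 = 0; EF_Task 1 = 14
ES_Task 2 = 0; EF_Task 2 = 10
ES_Task 3 = max(EF_Task 1=14, EF_Task 2=10) = 14; EF_Task 3 = 14+10 = 24
ES_Task 4 = 10; EF_Task 4 = 10+7 = 17
ES_Task 5 = max(EF_Task 1=14, EF_Task 2=10) = 14; EF_Task 5 = 14+8 = 22
ES_Task 6 = max(EF_Task 3=24, EF_Task 4=17, EF_Task 5=22) = 24; EF_Task 6 = 24+9 = 33
Expected project duration μ = 33 days. Critical path: Task 1 → Task 3 → Task 6.

Variance along critical path = 1.778 + 4.000 + 2.778 = 8.556
σ = √8.556 = 2.925 days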